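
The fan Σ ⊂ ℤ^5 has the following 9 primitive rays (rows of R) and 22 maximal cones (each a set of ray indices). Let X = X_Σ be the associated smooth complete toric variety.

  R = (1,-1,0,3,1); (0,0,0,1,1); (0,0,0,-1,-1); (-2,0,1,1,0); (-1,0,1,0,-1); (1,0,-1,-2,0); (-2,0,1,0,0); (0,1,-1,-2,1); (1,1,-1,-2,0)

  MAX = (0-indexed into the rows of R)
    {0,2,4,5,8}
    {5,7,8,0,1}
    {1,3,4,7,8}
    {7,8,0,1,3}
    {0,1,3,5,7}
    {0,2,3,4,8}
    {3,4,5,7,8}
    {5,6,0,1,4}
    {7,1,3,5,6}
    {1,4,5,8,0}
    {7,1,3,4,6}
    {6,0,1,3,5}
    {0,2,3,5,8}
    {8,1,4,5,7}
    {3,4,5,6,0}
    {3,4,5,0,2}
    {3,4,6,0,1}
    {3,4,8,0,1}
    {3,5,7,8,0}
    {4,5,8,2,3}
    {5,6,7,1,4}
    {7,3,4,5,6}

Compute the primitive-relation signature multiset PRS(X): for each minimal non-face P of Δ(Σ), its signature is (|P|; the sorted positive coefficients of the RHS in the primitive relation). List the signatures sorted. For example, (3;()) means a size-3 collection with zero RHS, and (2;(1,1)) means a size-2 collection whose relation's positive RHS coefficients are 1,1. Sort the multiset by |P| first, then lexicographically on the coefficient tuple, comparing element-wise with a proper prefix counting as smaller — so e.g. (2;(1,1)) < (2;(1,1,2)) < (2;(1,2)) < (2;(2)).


Minimal non-faces — 9 found among 9 rays, 22 max cones:

  P = {1,2}:  v_{1} + v_{2} = 0 ; sig = (2;())
  P = {6,8}:  v_{6} + v_{8} = v_{4} + v_{7} ; sig = (2;(1,1))
  P = {2,6}:  v_{2} + v_{6} = v_{3} + v_{4} + v_{5} ; sig = (2;(1,1,1))
  P = {2,7}:  v_{2} + v_{7} = v_{3} + v_{5} + v_{8} ; sig = (2;(1,1,1))
  P = {0,4,7}:  v_{0} + v_{4} + v_{7} = v_{1} ; sig = (3;(1))
  P = {0,6,7}:  v_{0} + v_{6} + v_{7} = 2·v_{1} + v_{3} + v_{5} ; sig = (3;(1,1,2))
  P = {1,3,4,5}:  v_{1} + v_{3} + v_{4} + v_{5} = v_{6} ; sig = (4;(1))
  P = {1,3,5,8}:  v_{1} + v_{3} + v_{5} + v_{8} = v_{7} ; sig = (4;(1))
  P = {0,3,4,5,8}:  v_{0} + v_{3} + v_{4} + v_{5} + v_{8} = 0 ; sig = (5;())

Hence PRS(X_Σ) =
{ (2;()),  (2;(1,1)),  (2;(1,1,1)) ×2,  (3;(1)),  (3;(1,1,2)),  (4;(1)) ×2,  (5;()) }


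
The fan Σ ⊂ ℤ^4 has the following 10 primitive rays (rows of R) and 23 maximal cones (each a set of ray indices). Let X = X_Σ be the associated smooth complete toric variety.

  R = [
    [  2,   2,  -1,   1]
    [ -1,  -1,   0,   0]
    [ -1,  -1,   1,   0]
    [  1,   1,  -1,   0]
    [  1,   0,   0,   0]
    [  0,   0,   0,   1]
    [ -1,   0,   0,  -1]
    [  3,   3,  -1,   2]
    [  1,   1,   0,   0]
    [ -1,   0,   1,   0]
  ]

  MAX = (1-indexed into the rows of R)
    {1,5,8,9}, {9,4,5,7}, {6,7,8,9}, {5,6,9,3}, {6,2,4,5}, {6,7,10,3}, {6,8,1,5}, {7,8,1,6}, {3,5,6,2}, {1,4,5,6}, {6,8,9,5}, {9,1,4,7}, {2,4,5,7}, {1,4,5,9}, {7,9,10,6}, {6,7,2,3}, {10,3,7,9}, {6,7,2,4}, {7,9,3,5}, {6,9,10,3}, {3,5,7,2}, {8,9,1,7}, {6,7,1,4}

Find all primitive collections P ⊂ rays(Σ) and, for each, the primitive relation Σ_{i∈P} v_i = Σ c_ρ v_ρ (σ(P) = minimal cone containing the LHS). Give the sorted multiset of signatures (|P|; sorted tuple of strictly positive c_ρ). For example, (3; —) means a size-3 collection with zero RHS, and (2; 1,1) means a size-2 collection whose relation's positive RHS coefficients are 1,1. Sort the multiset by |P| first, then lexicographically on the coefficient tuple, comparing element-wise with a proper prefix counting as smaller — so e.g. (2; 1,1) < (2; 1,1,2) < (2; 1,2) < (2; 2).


Σ has 18 primitive collections:

  P={2,9}:  v_{2} + v_{9} = 0  ⟹  sig = (2; —)
  P={3,4}:  v_{3} + v_{4} = 0  ⟹  sig = (2; —)
  P={1,2}:  v_{1} + v_{2} = v_{4} + v_{6}  ⟹  sig = (2; 1,1)
  P={1,3}:  v_{1} + v_{3} = v_{6} + v_{9}  ⟹  sig = (2; 1,1)
  P={2,8}:  v_{2} + v_{8} = v_{1} + v_{6}  ⟹  sig = (2; 1,1)
  P={5,10}:  v_{5} + v_{10} = v_{3} + v_{9}  ⟹  sig = (2; 1,1)
  P={2,10}:  v_{2} + v_{10} = v_{3} + v_{6} + v_{7}  ⟹  sig = (2; 1,1,1)
  P={4,10}:  v_{4} + v_{10} = v_{6} + v_{7} + v_{9}  ⟹  sig = (2; 1,1,1)
  P={1,10}:  v_{1} + v_{10} = 2·v_{6} + v_{7} + 2·v_{9}  ⟹  sig = (2; 1,2,2)
  P={8,10}:  v_{8} + v_{10} = 3·v_{6} + v_{7} + 3·v_{9}  ⟹  sig = (2; 1,3,3)
  P={4,8}:  v_{4} + v_{8} = 2·v_{1}  ⟹  sig = (2; 2)
  P={3,8}:  v_{3} + v_{8} = 2·v_{6} + 2·v_{9}  ⟹  sig = (2; 2,2)
  P={5,6,7}:  v_{5} + v_{6} + v_{7} = 0  ⟹  sig = (3; —)
  P={1,6,9}:  v_{1} + v_{6} + v_{9} = v_{8}  ⟹  sig = (3; 1)
  P={4,6,9}:  v_{4} + v_{6} + v_{9} = v_{1}  ⟹  sig = (3; 1)
  P={1,5,7}:  v_{1} + v_{5} + v_{7} = v_{4} + v_{9}  ⟹  sig = (3; 1,1)
  P={5,7,8}:  v_{5} + v_{7} + v_{8} = v_{1} + v_{9}  ⟹  sig = (3; 1,1)
  P={3,6,7,9}:  v_{3} + v_{6} + v_{7} + v_{9} = v_{10}  ⟹  sig = (4; 1)

so the primitive-relation signature multiset is
[(2; —), (2; —), (2; 1,1), (2; 1,1), (2; 1,1), (2; 1,1), (2; 1,1,1), (2; 1,1,1), (2; 1,2,2), (2; 1,3,3), (2; 2), (2; 2,2), (3; —), (3; 1), (3; 1), (3; 1,1), (3; 1,1), (4; 1)]


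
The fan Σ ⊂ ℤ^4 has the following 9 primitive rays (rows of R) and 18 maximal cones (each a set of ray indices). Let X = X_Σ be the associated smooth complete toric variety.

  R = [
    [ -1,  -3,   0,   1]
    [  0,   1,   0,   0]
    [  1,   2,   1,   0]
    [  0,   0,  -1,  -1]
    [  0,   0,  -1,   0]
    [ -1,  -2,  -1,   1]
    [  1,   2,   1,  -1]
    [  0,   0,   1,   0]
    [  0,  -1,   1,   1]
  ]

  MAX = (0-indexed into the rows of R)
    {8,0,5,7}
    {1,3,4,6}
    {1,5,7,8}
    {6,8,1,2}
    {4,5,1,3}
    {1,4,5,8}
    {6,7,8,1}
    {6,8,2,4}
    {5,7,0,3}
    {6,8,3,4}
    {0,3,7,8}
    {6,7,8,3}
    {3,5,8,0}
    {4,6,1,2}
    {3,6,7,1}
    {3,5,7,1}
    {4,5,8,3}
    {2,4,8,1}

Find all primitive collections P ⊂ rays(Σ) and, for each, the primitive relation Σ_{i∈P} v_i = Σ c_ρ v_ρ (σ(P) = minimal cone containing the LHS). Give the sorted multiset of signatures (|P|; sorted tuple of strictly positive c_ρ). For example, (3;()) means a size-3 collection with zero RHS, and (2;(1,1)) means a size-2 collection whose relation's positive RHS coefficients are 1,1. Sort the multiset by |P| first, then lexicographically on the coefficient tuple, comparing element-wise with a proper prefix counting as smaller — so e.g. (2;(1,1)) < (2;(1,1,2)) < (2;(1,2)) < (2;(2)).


Σ has 12 primitive collections:

  {4,7}:  v_{4} + v_{7} = 0 ; sig = (2;())
  {5,6}:  v_{5} + v_{6} = 0 ; sig = (2;())
  {0,2}:  v_{0} + v_{2} = v_{8} ; sig = (2;(1))
  {0,1}:  v_{0} + v_{1} = v_{5} + v_{7} ; sig = (2;(1,1))
  {2,3}:  v_{2} + v_{3} = v_{4} + v_{6} ; sig = (2;(1,1))
  {0,4}:  v_{0} + v_{4} = v_{3} + v_{5} + v_{8} ; sig = (2;(1,1,1))
  {0,6}:  v_{0} + v_{6} = v_{3} + v_{7} + v_{8} ; sig = (2;(1,1,1))
  {2,5}:  v_{2} + v_{5} = v_{1} + v_{4} + v_{8} ; sig = (2;(1,1,1))
  {2,7}:  v_{2} + v_{7} = v_{1} + v_{6} + v_{8} ; sig = (2;(1,1,1))
  {1,3,8}:  v_{1} + v_{3} + v_{8} = 0 ; sig = (3;())
  {1,4,6,8}:  v_{1} + v_{4} + v_{6} + v_{8} = v_{2} ; sig = (4;(1))
  {3,5,7,8}:  v_{3} + v_{5} + v_{7} + v_{8} = v_{0} ; sig = (4;(1))

Signatures (|P|; sorted positive RHS coefficients), sorted:
{ (2;()) ×2,  (2;(1)),  (2;(1,1)) ×2,  (2;(1,1,1)) ×4,  (3;()),  (4;(1)) ×2 }


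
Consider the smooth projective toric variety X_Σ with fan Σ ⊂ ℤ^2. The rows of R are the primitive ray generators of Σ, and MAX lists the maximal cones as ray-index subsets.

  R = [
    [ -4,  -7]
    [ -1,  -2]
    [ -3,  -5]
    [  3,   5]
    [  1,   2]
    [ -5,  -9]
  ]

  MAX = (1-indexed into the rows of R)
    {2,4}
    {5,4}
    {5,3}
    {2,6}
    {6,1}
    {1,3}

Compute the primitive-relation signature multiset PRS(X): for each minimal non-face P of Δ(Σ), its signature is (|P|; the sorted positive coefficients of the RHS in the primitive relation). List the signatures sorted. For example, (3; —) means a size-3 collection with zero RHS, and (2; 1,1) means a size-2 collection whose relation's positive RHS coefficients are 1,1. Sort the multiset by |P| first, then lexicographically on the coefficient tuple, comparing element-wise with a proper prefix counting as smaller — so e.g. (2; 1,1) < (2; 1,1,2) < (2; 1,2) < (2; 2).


Primitive collections (9):

  P={2,5}:  v_{2} + v_{5} = 0  →  sig = (2; —)
  P={3,4}:  v_{3} + v_{4} = 0  →  sig = (2; —)
  P={1,2}:  v_{1} + v_{2} = v_{6}  →  sig = (2; 1)
  P={1,4}:  v_{1} + v_{4} = v_{2}  →  sig = (2; 1)
  P={1,5}:  v_{1} + v_{5} = v_{3}  →  sig = (2; 1)
  P={2,3}:  v_{2} + v_{3} = v_{1}  →  sig = (2; 1)
  P={5,6}:  v_{5} + v_{6} = v_{1}  →  sig = (2; 1)
  P={3,6}:  v_{3} + v_{6} = 2·v_{1}  →  sig = (2; 2)
  P={4,6}:  v_{4} + v_{6} = 2·v_{2}  →  sig = (2; 2)

Sorted signature multiset PRS(X):
    |P|=2: 9 collections, coeffs (), (), (1), (1), (1), (1), (1), (2), (2)


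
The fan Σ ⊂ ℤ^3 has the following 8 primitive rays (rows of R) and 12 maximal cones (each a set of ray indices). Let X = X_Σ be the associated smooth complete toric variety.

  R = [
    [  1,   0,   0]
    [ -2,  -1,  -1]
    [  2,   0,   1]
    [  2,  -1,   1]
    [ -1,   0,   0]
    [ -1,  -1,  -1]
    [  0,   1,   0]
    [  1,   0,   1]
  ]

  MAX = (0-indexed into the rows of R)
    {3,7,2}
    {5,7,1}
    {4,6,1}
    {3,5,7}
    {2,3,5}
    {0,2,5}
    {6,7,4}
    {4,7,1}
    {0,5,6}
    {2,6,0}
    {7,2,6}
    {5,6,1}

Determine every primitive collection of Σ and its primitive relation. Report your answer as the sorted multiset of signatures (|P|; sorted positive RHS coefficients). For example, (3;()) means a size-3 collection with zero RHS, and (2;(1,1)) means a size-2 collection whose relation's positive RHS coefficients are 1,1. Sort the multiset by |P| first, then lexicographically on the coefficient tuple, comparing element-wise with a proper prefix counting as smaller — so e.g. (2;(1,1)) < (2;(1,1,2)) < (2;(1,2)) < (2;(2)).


14 collections generate NE(X_Σ); each relation:

  {0,4}:  v_{0} + v_{4} = 0 ; sig = (2;())
  {0,1}:  v_{0} + v_{1} = v_{5} ; sig = (2;(1))
  {0,7}:  v_{0} + v_{7} = v_{2} ; sig = (2;(1))
  {2,4}:  v_{2} + v_{4} = v_{7} ; sig = (2;(1))
  {3,6}:  v_{3} + v_{6} = v_{2} ; sig = (2;(1))
  {4,5}:  v_{4} + v_{5} = v_{1} ; sig = (2;(1))
  {1,2}:  v_{1} + v_{2} = v_{5} + v_{7} ; sig = (2;(1,1))
  {0,3}:  v_{0} + v_{3} = 2·v_{2} + v_{5} ; sig = (2;(1,2))
  {3,4}:  v_{3} + v_{4} = v_{5} + 2·v_{7} ; sig = (2;(1,2))
  {1,3}:  v_{1} + v_{3} = 2·v_{5} + 2·v_{7} ; sig = (2;(2,2))
  {5,6,7}:  v_{5} + v_{6} + v_{7} = 0 ; sig = (3;())
  {1,6,7}:  v_{1} + v_{6} + v_{7} = v_{4} ; sig = (3;(1))
  {2,5,6}:  v_{2} + v_{5} + v_{6} = v_{0} ; sig = (3;(1))
  {2,5,7}:  v_{2} + v_{5} + v_{7} = v_{3} ; sig = (3;(1))

Signatures (|P|; sorted positive RHS coefficients), sorted:
[(2;()), (2;(1)), (2;(1)), (2;(1)), (2;(1)), (2;(1)), (2;(1,1)), (2;(1,2)), (2;(1,2)), (2;(2,2)), (3;()), (3;(1)), (3;(1)), (3;(1))]


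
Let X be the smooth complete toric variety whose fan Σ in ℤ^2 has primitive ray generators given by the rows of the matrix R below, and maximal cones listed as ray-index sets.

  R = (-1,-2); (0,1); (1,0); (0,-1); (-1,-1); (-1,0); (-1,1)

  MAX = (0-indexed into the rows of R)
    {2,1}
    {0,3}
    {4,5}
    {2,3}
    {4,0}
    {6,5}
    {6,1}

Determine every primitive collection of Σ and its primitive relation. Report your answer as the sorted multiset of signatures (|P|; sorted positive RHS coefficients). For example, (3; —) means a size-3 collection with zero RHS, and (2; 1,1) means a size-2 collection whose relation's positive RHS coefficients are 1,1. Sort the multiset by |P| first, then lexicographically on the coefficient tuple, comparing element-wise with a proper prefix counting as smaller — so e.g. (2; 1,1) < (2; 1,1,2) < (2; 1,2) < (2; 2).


14 collections generate NE(X_Σ); each relation:

  • {1,3}:  v_{1} + v_{3} = 0 ; sig = (2; —)
  • {2,5}:  v_{2} + v_{5} = 0 ; sig = (2; —)
  • {0,1}:  v_{0} + v_{1} = v_{4} ; sig = (2; 1)
  • {1,4}:  v_{1} + v_{4} = v_{5} ; sig = (2; 1)
  • {1,5}:  v_{1} + v_{5} = v_{6} ; sig = (2; 1)
  • {2,4}:  v_{2} + v_{4} = v_{3} ; sig = (2; 1)
  • {2,6}:  v_{2} + v_{6} = v_{1} ; sig = (2; 1)
  • {3,4}:  v_{3} + v_{4} = v_{0} ; sig = (2; 1)
  • {3,5}:  v_{3} + v_{5} = v_{4} ; sig = (2; 1)
  • {3,6}:  v_{3} + v_{6} = v_{5} ; sig = (2; 1)
  • {0,6}:  v_{0} + v_{6} = v_{4} + v_{5} ; sig = (2; 1,1)
  • {0,2}:  v_{0} + v_{2} = 2·v_{3} ; sig = (2; 2)
  • {0,5}:  v_{0} + v_{5} = 2·v_{4} ; sig = (2; 2)
  • {4,6}:  v_{4} + v_{6} = 2·v_{5} ; sig = (2; 2)

Sorted signature multiset PRS(X):
[(2; —), (2; —), (2; 1), (2; 1), (2; 1), (2; 1), (2; 1), (2; 1), (2; 1), (2; 1), (2; 1,1), (2; 2), (2; 2), (2; 2)]


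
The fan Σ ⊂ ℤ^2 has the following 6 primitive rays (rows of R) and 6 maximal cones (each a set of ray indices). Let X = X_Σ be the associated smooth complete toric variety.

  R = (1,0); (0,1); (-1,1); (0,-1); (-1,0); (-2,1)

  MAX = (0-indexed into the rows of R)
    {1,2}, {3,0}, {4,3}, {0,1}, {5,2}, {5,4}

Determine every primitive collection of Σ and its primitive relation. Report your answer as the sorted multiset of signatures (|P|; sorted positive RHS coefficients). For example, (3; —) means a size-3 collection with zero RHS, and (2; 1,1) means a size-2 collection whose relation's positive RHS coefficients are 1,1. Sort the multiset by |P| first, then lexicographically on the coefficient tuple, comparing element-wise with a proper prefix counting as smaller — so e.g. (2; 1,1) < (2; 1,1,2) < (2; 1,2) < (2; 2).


|primitive collections| = 9. Relations:

  P={0,4}:  v_{0} + v_{4} = 0 ; sig = (2; —)
  P={1,3}:  v_{1} + v_{3} = 0 ; sig = (2; —)
  P={0,2}:  v_{0} + v_{2} = v_{1} ; sig = (2; 1)
  P={0,5}:  v_{0} + v_{5} = v_{2} ; sig = (2; 1)
  P={1,4}:  v_{1} + v_{4} = v_{2} ; sig = (2; 1)
  P={2,3}:  v_{2} + v_{3} = v_{4} ; sig = (2; 1)
  P={2,4}:  v_{2} + v_{4} = v_{5} ; sig = (2; 1)
  P={1,5}:  v_{1} + v_{5} = 2·v_{2} ; sig = (2; 2)
  P={3,5}:  v_{3} + v_{5} = 2·v_{4} ; sig = (2; 2)

Sorted signature multiset PRS(X):
[(2; —), (2; —), (2; 1), (2; 1), (2; 1), (2; 1), (2; 1), (2; 2), (2; 2)]


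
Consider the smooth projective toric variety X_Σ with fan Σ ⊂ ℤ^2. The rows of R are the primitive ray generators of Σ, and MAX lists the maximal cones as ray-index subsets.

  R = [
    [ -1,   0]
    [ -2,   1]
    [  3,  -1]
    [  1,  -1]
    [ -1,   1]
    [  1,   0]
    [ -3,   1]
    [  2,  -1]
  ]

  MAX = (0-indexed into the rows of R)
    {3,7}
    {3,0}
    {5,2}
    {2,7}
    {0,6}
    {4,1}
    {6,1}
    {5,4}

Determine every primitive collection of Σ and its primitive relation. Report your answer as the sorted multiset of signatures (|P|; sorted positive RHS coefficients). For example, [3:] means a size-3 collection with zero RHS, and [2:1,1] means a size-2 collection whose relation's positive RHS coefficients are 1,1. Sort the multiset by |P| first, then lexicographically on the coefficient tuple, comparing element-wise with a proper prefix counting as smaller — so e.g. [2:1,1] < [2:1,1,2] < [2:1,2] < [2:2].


The 20 primitive collections of Σ (r=8, n=2):

  P = {0,5}:  v_{0} + v_{5} = 0 — sig = [2:]
  P = {1,7}:  v_{1} + v_{7} = 0 — sig = [2:]
  P = {2,6}:  v_{2} + v_{6} = 0 — sig = [2:]
  P = {3,4}:  v_{3} + v_{4} = 0 — sig = [2:]
  P = {0,1}:  v_{0} + v_{1} = v_{6} — sig = [2:1]
  P = {0,2}:  v_{0} + v_{2} = v_{7} — sig = [2:1]
  P = {0,4}:  v_{0} + v_{4} = v_{1} — sig = [2:1]
  P = {0,7}:  v_{0} + v_{7} = v_{3} — sig = [2:1]
  P = {1,2}:  v_{1} + v_{2} = v_{5} — sig = [2:1]
  P = {1,3}:  v_{1} + v_{3} = v_{0} — sig = [2:1]
  P = {1,5}:  v_{1} + v_{5} = v_{4} — sig = [2:1]
  P = {3,5}:  v_{3} + v_{5} = v_{7} — sig = [2:1]
  P = {4,7}:  v_{4} + v_{7} = v_{5} — sig = [2:1]
  P = {5,6}:  v_{5} + v_{6} = v_{1} — sig = [2:1]
  P = {5,7}:  v_{5} + v_{7} = v_{2} — sig = [2:1]
  P = {6,7}:  v_{6} + v_{7} = v_{0} — sig = [2:1]
  P = {2,3}:  v_{2} + v_{3} = 2·v_{7} — sig = [2:2]
  P = {2,4}:  v_{2} + v_{4} = 2·v_{5} — sig = [2:2]
  P = {3,6}:  v_{3} + v_{6} = 2·v_{0} — sig = [2:2]
  P = {4,6}:  v_{4} + v_{6} = 2·v_{1} — sig = [2:2]

Hence PRS(X_Σ) =
    [2:]
    [2:]
    [2:]
    [2:]
    [2:1]
    [2:1]
    [2:1]
    [2:1]
    [2:1]
    [2:1]
    [2:1]
    [2:1]
    [2:1]
    [2:1]
    [2:1]
    [2:1]
    [2:2]
    [2:2]
    [2:2]
    [2:2]


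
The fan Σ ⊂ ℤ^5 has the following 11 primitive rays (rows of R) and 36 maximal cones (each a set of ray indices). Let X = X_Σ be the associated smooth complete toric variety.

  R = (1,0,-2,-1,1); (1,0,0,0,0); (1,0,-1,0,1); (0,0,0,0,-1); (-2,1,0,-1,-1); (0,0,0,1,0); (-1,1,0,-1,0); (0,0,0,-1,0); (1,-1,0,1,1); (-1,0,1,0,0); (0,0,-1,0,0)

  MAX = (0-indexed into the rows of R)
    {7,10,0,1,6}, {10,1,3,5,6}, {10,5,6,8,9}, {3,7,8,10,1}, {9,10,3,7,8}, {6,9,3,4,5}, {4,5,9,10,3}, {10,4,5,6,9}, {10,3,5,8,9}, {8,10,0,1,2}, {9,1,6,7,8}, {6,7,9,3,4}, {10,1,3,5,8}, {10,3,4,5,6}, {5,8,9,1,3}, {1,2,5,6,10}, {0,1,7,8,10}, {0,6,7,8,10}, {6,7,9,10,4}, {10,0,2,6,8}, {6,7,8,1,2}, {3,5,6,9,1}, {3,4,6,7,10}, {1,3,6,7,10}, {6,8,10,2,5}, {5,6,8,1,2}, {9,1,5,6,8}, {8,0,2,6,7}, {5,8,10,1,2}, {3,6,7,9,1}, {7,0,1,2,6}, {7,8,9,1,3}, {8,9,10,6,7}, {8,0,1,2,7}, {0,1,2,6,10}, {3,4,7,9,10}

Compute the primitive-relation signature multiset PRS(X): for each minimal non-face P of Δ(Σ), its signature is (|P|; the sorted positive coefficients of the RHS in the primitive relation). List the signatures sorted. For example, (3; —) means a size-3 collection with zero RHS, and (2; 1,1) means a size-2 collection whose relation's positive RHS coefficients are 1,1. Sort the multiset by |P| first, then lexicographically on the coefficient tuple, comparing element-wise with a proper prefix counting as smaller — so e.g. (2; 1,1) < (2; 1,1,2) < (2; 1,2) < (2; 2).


|primitive collections| = 16. Relations:

  P={5,7}:  v_{5} + v_{7} = 0  →  sig = (2; —)
  P={0,5}:  v_{0} + v_{5} = v_{2} + v_{10}  →  sig = (2; 1,1)
  P={1,4}:  v_{1} + v_{4} = v_{3} + v_{6}  →  sig = (2; 1,1)
  P={2,3}:  v_{2} + v_{3} = v_{1} + v_{10}  →  sig = (2; 1,1)
  P={2,4}:  v_{2} + v_{4} = v_{6} + v_{10}  →  sig = (2; 1,1)
  P={2,9}:  v_{2} + v_{9} = v_{6} + v_{8}  →  sig = (2; 1,1)
  P={4,8}:  v_{4} + v_{8} = v_{9} + v_{10}  →  sig = (2; 1,1)
  P={0,9}:  v_{0} + v_{9} = v_{6} + v_{7} + v_{8} + v_{10}  →  sig = (2; 1,1,1,1)
  P={0,3}:  v_{0} + v_{3} = v_{1} + v_{7} + 2·v_{10}  →  sig = (2; 1,1,2)
  P={0,4}:  v_{0} + v_{4} = v_{6} + v_{7} + 2·v_{10}  →  sig = (2; 1,1,2)
  P={1,9,10}:  v_{1} + v_{9} + v_{10} = 0  →  sig = (3; —)
  P={3,6,8}:  v_{3} + v_{6} + v_{8} = 0  →  sig = (3; —)
  P={2,7,10}:  v_{2} + v_{7} + v_{10} = v_{0}  →  sig = (3; 1)
  P={1,6,8,10}:  v_{1} + v_{6} + v_{8} + v_{10} = v_{2}  →  sig = (4; 1)
  P={3,6,9,10}:  v_{3} + v_{6} + v_{9} + v_{10} = v_{4}  →  sig = (4; 1)
  P={0,1,6,8}:  v_{0} + v_{1} + v_{6} + v_{8} = 2·v_{2} + v_{7}  →  sig = (4; 1,2)

Hence PRS(X_Σ) =
[(2; —), (2; 1,1), (2; 1,1), (2; 1,1), (2; 1,1), (2; 1,1), (2; 1,1), (2; 1,1,1,1), (2; 1,1,2), (2; 1,1,2), (3; —), (3; —), (3; 1), (4; 1), (4; 1), (4; 1,2)]


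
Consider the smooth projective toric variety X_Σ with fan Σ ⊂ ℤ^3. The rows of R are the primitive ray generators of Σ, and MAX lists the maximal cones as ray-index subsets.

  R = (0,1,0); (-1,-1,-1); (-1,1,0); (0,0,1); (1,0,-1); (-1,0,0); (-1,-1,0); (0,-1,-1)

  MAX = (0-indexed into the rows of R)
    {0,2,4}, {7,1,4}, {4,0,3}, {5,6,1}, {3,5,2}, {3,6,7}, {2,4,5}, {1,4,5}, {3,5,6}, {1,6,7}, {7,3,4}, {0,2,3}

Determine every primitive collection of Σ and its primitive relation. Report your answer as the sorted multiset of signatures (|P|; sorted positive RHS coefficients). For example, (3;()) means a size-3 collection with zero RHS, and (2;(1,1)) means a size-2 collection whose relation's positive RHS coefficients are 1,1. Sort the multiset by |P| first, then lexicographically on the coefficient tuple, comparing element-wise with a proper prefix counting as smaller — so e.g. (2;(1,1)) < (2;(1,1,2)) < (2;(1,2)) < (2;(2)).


12 collections generate NE(X_Σ); each relation:

  {0,5}:  v_{0} + v_{5} = v_{2}  so sig = (2;(1))
  {0,6}:  v_{0} + v_{6} = v_{5}  so sig = (2;(1))
  {1,3}:  v_{1} + v_{3} = v_{6}  so sig = (2;(1))
  {4,6}:  v_{4} + v_{6} = v_{7}  so sig = (2;(1))
  {5,7}:  v_{5} + v_{7} = v_{1}  so sig = (2;(1))
  {0,7}:  v_{0} + v_{7} = v_{4} + v_{5}  so sig = (2;(1,1))
  {0,1}:  v_{0} + v_{1} = v_{4} + 2·v_{5}  so sig = (2;(1,2))
  {2,7}:  v_{2} + v_{7} = v_{4} + 2·v_{5}  so sig = (2;(1,2))
  {1,2}:  v_{1} + v_{2} = v_{4} + 3·v_{5}  so sig = (2;(1,3))
  {2,6}:  v_{2} + v_{6} = 2·v_{5}  so sig = (2;(2))
  {3,4,5}:  v_{3} + v_{4} + v_{5} = 0  so sig = (3;())
  {2,3,4}:  v_{2} + v_{3} + v_{4} = v_{0}  so sig = (3;(1))

Signatures (|P|; sorted positive RHS coefficients), sorted:
[(2;(1)), (2;(1)), (2;(1)), (2;(1)), (2;(1)), (2;(1,1)), (2;(1,2)), (2;(1,2)), (2;(1,3)), (2;(2)), (3;()), (3;(1))]


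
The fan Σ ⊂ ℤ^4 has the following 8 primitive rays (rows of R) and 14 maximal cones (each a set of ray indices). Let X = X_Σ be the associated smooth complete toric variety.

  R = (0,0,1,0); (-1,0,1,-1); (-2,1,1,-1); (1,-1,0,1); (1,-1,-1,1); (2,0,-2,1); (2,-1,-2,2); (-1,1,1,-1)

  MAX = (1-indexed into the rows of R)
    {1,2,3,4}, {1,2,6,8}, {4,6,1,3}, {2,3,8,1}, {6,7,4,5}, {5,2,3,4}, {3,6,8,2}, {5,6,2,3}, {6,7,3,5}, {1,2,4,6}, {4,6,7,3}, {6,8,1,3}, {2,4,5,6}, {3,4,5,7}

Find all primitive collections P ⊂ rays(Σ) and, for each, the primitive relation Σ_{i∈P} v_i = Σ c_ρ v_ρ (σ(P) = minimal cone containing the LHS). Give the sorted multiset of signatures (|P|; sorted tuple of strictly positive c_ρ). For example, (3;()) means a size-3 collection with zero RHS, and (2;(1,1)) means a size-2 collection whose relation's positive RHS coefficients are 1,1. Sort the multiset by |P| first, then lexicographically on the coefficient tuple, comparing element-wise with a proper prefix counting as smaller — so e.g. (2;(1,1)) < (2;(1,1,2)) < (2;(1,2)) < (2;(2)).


9 minimal non-faces of Δ(Σ) (on 8 rays):

  P={5,8}:  v_{5} + v_{8} = 0 ; sig = (2;())
  P={1,5}:  v_{1} + v_{5} = v_{4} ; sig = (2;(1))
  P={2,7}:  v_{2} + v_{7} = v_{5} ; sig = (2;(1))
  P={4,8}:  v_{4} + v_{8} = v_{1} ; sig = (2;(1))
  P={7,8}:  v_{7} + v_{8} = v_{3} + v_{4} + v_{6} ; sig = (2;(1,1,1))
  P={1,7}:  v_{1} + v_{7} = v_{3} + 2·v_{4} + v_{6} ; sig = (2;(1,1,2))
  P={2,3,4,6}:  v_{2} + v_{3} + v_{4} + v_{6} = 0 ; sig = (4;())
  P={1,2,3,6}:  v_{1} + v_{2} + v_{3} + v_{6} = v_{8} ; sig = (4;(1))
  P={3,4,5,6}:  v_{3} + v_{4} + v_{5} + v_{6} = v_{7} ; sig = (4;(1))

Hence PRS(X_Σ) =
[(2;()), (2;(1)), (2;(1)), (2;(1)), (2;(1,1,1)), (2;(1,1,2)), (4;()), (4;(1)), (4;(1))]


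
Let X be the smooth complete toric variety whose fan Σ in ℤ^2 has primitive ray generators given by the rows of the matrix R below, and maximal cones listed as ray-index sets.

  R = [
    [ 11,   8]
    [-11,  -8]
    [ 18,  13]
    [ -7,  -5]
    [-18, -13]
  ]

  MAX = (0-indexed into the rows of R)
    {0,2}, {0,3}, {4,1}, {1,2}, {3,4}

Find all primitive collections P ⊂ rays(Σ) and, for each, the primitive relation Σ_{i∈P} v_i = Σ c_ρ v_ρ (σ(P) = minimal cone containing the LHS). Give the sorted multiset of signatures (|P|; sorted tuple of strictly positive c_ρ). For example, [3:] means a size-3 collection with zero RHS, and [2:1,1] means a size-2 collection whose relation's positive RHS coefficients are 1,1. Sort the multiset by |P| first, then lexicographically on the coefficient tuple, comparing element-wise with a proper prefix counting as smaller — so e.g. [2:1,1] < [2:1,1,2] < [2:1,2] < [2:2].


Minimal non-faces — 5 found among 5 rays, 5 max cones:

  P={0,1}:  v_{0} + v_{1} = 0  ⇒ sig = [2:]
  P={2,4}:  v_{2} + v_{4} = 0  ⇒ sig = [2:]
  P={0,4}:  v_{0} + v_{4} = v_{3}  ⇒ sig = [2:1]
  P={1,3}:  v_{1} + v_{3} = v_{4}  ⇒ sig = [2:1]
  P={2,3}:  v_{2} + v_{3} = v_{0}  ⇒ sig = [2:1]

Hence PRS(X_Σ) =
[[2:], [2:], [2:1], [2:1], [2:1]]


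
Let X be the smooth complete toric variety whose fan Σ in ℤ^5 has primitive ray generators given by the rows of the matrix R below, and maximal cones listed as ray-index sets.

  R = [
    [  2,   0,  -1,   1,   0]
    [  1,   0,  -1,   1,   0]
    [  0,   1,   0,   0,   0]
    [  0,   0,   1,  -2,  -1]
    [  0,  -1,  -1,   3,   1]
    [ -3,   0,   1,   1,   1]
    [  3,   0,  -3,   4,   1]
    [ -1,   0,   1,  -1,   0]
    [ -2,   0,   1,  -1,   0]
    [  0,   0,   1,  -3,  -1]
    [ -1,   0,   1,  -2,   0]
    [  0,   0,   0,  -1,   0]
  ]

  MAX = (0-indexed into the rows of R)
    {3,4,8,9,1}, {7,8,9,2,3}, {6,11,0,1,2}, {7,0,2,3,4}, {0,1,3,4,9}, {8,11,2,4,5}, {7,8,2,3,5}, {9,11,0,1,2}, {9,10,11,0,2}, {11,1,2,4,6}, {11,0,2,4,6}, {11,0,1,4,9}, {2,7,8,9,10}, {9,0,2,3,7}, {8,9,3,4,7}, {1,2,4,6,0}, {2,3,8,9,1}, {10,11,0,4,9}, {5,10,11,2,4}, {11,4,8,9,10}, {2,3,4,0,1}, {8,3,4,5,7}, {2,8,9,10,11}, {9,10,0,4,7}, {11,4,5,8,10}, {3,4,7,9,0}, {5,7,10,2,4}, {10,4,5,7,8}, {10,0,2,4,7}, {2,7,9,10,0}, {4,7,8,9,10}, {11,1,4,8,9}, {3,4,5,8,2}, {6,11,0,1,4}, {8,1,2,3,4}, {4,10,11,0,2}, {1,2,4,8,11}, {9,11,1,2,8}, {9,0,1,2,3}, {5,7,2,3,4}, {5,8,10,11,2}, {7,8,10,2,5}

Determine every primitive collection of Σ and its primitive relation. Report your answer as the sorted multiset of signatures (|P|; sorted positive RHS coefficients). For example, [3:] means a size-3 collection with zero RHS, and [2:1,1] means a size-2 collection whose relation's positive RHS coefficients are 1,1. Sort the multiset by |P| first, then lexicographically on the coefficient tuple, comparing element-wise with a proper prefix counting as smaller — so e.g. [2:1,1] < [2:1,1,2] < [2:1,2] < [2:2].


19 minimal non-faces of Δ(Σ) (on 12 rays):

  P={0,8}:  v_{0} + v_{8} = 0 ; sig = [2:]
  P={1,7}:  v_{1} + v_{7} = 0 ; sig = [2:]
  P={1,10}:  v_{1} + v_{10} = v_{11} ; sig = [2:1]
  P={3,11}:  v_{3} + v_{11} = v_{9} ; sig = [2:1]
  P={7,11}:  v_{7} + v_{11} = v_{10} ; sig = [2:1]
  P={3,6}:  v_{3} + v_{6} = v_{0} + v_{1} ; sig = [2:1,1]
  P={3,10}:  v_{3} + v_{10} = v_{7} + v_{9} ; sig = [2:1,1]
  P={5,9}:  v_{5} + v_{9} = v_{7} + v_{8} ; sig = [2:1,1]
  P={0,5}:  v_{0} + v_{5} = v_{2} + v_{4} + v_{7} ; sig = [2:1,1,1]
  P={1,5}:  v_{1} + v_{5} = v_{2} + v_{4} + v_{8} ; sig = [2:1,1,1]
  P={6,9}:  v_{6} + v_{9} = v_{0} + v_{1} + v_{11} ; sig = [2:1,1,1]
  P={6,7}:  v_{6} + v_{7} = v_{0} + v_{2} + v_{4} + v_{11} ; sig = [2:1,1,1,1]
  P={6,8}:  v_{6} + v_{8} = v_{1} + v_{2} + v_{4} + v_{11} ; sig = [2:1,1,1,1]
  P={6,10}:  v_{6} + v_{10} = v_{0} + v_{2} + v_{4} + 2·v_{11} ; sig = [2:1,1,1,2]
  P={5,6}:  v_{5} + v_{6} = 2·v_{2} + 2·v_{4} + v_{11} ; sig = [2:1,2,2]
  P={2,4,9}:  v_{2} + v_{4} + v_{9} = 0 ; sig = [3:]
  P={2,4,7,8}:  v_{2} + v_{4} + v_{7} + v_{8} = v_{5} ; sig = [4:1]
  P={2,4,8,10}:  v_{2} + v_{4} + v_{8} + v_{10} = v_{5} + v_{11} ; sig = [4:1,1]
  P={0,1,2,4,11}:  v_{0} + v_{1} + v_{2} + v_{4} + v_{11} = v_{6} ; sig = [5:1]

Hence PRS(X_Σ) =
    |P|=2: 15 collections, coeffs (), (), (1), (1), (1), (1,1), (1,1), (1,1), (1,1,1), (1,1,1), (1,1,1), (1,1,1,1), (1,1,1,1), (1,1,1,2), (1,2,2)
    |P|=3: 1 collection, coeffs ()
    |P|=4: 2 collections, coeffs (1), (1,1)
    |P|=5: 1 collection, coeffs (1)


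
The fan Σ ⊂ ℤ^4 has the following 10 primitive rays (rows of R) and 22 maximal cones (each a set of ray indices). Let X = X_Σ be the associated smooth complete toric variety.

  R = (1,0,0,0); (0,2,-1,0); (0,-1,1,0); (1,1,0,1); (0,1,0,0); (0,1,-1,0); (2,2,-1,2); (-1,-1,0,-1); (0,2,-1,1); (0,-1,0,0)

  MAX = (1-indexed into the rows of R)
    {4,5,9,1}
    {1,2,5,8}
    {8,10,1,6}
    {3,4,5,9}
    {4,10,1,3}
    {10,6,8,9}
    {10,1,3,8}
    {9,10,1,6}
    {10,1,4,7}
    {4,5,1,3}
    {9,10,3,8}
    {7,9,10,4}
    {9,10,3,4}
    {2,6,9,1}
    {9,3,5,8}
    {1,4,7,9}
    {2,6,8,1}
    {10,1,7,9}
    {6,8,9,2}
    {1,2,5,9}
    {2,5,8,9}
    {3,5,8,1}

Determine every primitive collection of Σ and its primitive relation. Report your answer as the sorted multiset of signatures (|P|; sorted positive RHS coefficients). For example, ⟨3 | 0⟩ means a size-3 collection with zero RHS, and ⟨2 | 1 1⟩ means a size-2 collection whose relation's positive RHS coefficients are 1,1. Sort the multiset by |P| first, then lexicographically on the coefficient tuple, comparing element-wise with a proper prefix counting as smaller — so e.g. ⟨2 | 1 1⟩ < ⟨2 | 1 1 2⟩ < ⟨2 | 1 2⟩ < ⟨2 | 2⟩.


The 16 primitive collections of Σ (r=10, n=4):

  P={3,6}:  v_{3} + v_{6} = 0  ⇒ sig = ⟨2 | 0⟩
  P={4,8}:  v_{4} + v_{8} = 0  ⇒ sig = ⟨2 | 0⟩
  P={5,10}:  v_{5} + v_{10} = 0  ⇒ sig = ⟨2 | 0⟩
  P={2,3}:  v_{2} + v_{3} = v_{5}  ⇒ sig = ⟨2 | 1⟩
  P={2,10}:  v_{2} + v_{10} = v_{6}  ⇒ sig = ⟨2 | 1⟩
  P={5,6}:  v_{5} + v_{6} = v_{2}  ⇒ sig = ⟨2 | 1⟩
  P={4,6}:  v_{4} + v_{6} = v_{1} + v_{9}  ⇒ sig = ⟨2 | 1 1⟩
  P={2,4}:  v_{2} + v_{4} = v_{1} + v_{5} + v_{9}  ⇒ sig = ⟨2 | 1 1 1⟩
  P={5,7}:  v_{5} + v_{7} = v_{1} + v_{4} + v_{9}  ⇒ sig = ⟨2 | 1 1 1⟩
  P={7,8}:  v_{7} + v_{8} = v_{1} + v_{9} + v_{10}  ⇒ sig = ⟨2 | 1 1 1⟩
  P={3,7}:  v_{3} + v_{7} = 2·v_{4} + v_{10}  ⇒ sig = ⟨2 | 1 2⟩
  P={6,7}:  v_{6} + v_{7} = 2·v_{1} + 2·v_{9} + v_{10}  ⇒ sig = ⟨2 | 1 2 2⟩
  P={2,7}:  v_{2} + v_{7} = 2·v_{1} + 2·v_{9}  ⇒ sig = ⟨2 | 2 2⟩
  P={1,3,9}:  v_{1} + v_{3} + v_{9} = v_{4}  ⇒ sig = ⟨3 | 1⟩
  P={1,8,9}:  v_{1} + v_{8} + v_{9} = v_{6}  ⇒ sig = ⟨3 | 1⟩
  P={1,4,9,10}:  v_{1} + v_{4} + v_{9} + v_{10} = v_{7}  ⇒ sig = ⟨4 | 1⟩

Hence PRS(X_Σ) =
    ⟨2 | 0⟩
    ⟨2 | 0⟩
    ⟨2 | 0⟩
    ⟨2 | 1⟩
    ⟨2 | 1⟩
    ⟨2 | 1⟩
    ⟨2 | 1 1⟩
    ⟨2 | 1 1 1⟩
    ⟨2 | 1 1 1⟩
    ⟨2 | 1 1 1⟩
    ⟨2 | 1 2⟩
    ⟨2 | 1 2 2⟩
    ⟨2 | 2 2⟩
    ⟨3 | 1⟩
    ⟨3 | 1⟩
    ⟨4 | 1⟩


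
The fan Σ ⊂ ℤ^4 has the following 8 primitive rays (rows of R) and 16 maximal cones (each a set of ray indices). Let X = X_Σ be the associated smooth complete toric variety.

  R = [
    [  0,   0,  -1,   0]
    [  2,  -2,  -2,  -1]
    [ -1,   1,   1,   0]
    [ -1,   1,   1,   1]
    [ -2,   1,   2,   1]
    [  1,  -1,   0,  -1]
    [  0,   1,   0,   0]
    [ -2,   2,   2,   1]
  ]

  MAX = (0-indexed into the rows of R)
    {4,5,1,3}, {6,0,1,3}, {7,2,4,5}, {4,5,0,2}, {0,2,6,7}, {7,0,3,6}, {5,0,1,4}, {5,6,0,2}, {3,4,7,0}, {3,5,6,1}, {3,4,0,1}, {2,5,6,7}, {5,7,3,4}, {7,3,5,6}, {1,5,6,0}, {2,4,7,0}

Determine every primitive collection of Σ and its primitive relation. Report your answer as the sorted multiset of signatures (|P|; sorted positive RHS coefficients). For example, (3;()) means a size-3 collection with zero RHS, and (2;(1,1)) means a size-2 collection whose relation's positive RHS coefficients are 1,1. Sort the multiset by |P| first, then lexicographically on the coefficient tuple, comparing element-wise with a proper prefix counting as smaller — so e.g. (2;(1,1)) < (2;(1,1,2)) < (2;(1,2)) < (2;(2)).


6 collections generate NE(X_Σ); each relation:

  • {1,7}:  v_{1} + v_{7} = 0 — sig = (2;())
  • {2,3}:  v_{2} + v_{3} = v_{7} — sig = (2;(1))
  • {4,6}:  v_{4} + v_{6} = v_{7} — sig = (2;(1))
  • {1,2}:  v_{1} + v_{2} = v_{0} + v_{5} — sig = (2;(1,1))
  • {0,3,5}:  v_{0} + v_{3} + v_{5} = 0 — sig = (3;())
  • {0,5,7}:  v_{0} + v_{5} + v_{7} = v_{2} — sig = (3;(1))

Sorted signature multiset PRS(X):
[(2;()), (2;(1)), (2;(1)), (2;(1,1)), (3;()), (3;(1))]


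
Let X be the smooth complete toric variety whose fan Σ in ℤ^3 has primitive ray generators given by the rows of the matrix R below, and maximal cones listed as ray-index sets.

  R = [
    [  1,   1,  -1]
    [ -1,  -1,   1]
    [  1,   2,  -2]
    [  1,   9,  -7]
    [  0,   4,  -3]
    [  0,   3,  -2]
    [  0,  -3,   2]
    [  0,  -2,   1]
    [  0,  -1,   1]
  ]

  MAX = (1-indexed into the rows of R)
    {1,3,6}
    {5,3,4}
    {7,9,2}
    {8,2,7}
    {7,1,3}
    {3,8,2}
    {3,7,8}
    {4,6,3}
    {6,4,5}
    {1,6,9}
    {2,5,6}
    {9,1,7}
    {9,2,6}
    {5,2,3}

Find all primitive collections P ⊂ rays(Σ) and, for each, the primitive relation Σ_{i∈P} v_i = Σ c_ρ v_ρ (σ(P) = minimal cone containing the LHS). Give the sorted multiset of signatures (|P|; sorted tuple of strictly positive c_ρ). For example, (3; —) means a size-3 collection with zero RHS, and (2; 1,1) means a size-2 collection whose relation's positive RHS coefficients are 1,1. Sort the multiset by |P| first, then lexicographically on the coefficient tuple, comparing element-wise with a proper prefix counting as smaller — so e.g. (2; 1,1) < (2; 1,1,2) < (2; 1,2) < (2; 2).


18 collections generate NE(X_Σ); each relation:

  • {1,2}:  v_{1} + v_{2} = 0  ⇒ sig = (2; —)
  • {6,7}:  v_{6} + v_{7} = 0  ⇒ sig = (2; —)
  • {3,9}:  v_{3} + v_{9} = v_{1}  ⇒ sig = (2; 1)
  • {5,9}:  v_{5} + v_{9} = v_{6}  ⇒ sig = (2; 1)
  • {8,9}:  v_{8} + v_{9} = v_{7}  ⇒ sig = (2; 1)
  • {1,5}:  v_{1} + v_{5} = v_{3} + v_{6}  ⇒ sig = (2; 1,1)
  • {1,8}:  v_{1} + v_{8} = v_{3} + v_{7}  ⇒ sig = (2; 1,1)
  • {4,7}:  v_{4} + v_{7} = v_{3} + v_{5}  ⇒ sig = (2; 1,1)
  • {5,7}:  v_{5} + v_{7} = v_{2} + v_{3}  ⇒ sig = (2; 1,1)
  • {6,8}:  v_{6} + v_{8} = v_{2} + v_{3}  ⇒ sig = (2; 1,1)
  • {4,8}:  v_{4} + v_{8} = v_{2} + 2·v_{3} + v_{5}  ⇒ sig = (2; 1,1,2)
  • {4,9}:  v_{4} + v_{9} = v_{3} + 2·v_{6}  ⇒ sig = (2; 1,2)
  • {2,4}:  v_{2} + v_{4} = 2·v_{5}  ⇒ sig = (2; 2)
  • {1,4}:  v_{1} + v_{4} = 2·v_{3} + 2·v_{6}  ⇒ sig = (2; 2,2)
  • {5,8}:  v_{5} + v_{8} = 2·v_{2} + 2·v_{3}  ⇒ sig = (2; 2,2)
  • {2,3,6}:  v_{2} + v_{3} + v_{6} = v_{5}  ⇒ sig = (3; 1)
  • {2,3,7}:  v_{2} + v_{3} + v_{7} = v_{8}  ⇒ sig = (3; 1)
  • {3,5,6}:  v_{3} + v_{5} + v_{6} = v_{4}  ⇒ sig = (3; 1)

Signatures (|P|; sorted positive RHS coefficients), sorted:
{ (2; —) ×2,  (2; 1) ×3,  (2; 1,1) ×5,  (2; 1,1,2),  (2; 1,2),  (2; 2),  (2; 2,2) ×2,  (3; 1) ×3 }


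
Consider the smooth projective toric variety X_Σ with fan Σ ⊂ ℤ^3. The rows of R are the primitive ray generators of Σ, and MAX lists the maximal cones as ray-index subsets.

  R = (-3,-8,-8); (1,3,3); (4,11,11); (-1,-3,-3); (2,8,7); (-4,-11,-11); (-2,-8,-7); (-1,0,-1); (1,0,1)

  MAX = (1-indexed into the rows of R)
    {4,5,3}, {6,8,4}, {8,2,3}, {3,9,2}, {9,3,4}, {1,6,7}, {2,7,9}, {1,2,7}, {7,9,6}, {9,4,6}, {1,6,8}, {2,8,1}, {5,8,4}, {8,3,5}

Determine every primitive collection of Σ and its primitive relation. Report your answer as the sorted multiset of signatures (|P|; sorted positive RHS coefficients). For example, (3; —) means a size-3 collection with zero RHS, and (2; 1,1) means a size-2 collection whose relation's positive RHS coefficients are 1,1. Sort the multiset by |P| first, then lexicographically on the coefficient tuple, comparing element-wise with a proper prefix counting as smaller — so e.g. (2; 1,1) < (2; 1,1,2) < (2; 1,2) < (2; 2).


The 16 primitive collections of Σ (r=9, n=3):

  {2,4}:  v_{2} + v_{4} = 0 — sig = (2; —)
  {3,6}:  v_{3} + v_{6} = 0 — sig = (2; —)
  {5,7}:  v_{5} + v_{7} = 0 — sig = (2; —)
  {8,9}:  v_{8} + v_{9} = 0 — sig = (2; —)
  {1,3}:  v_{1} + v_{3} = v_{2} — sig = (2; 1)
  {1,4}:  v_{1} + v_{4} = v_{6} — sig = (2; 1)
  {1,5}:  v_{1} + v_{5} = v_{8} — sig = (2; 1)
  {1,9}:  v_{1} + v_{9} = v_{7} — sig = (2; 1)
  {2,6}:  v_{2} + v_{6} = v_{1} — sig = (2; 1)
  {7,8}:  v_{7} + v_{8} = v_{1} — sig = (2; 1)
  {2,5}:  v_{2} + v_{5} = v_{3} + v_{8} — sig = (2; 1,1)
  {3,7}:  v_{3} + v_{7} = v_{2} + v_{9} — sig = (2; 1,1)
  {4,7}:  v_{4} + v_{7} = v_{6} + v_{9} — sig = (2; 1,1)
  {5,6}:  v_{5} + v_{6} = v_{4} + v_{8} — sig = (2; 1,1)
  {5,9}:  v_{5} + v_{9} = v_{3} + v_{4} — sig = (2; 1,1)
  {3,4,8}:  v_{3} + v_{4} + v_{8} = v_{5} — sig = (3; 1)

Sorted signature multiset PRS(X):
    |P|=2: 15 collections, coeffs (), (), (), (), (1), (1), (1), (1), (1), (1), (1,1), (1,1), (1,1), (1,1), (1,1)
    |P|=3: 1 collection, coeffs (1)


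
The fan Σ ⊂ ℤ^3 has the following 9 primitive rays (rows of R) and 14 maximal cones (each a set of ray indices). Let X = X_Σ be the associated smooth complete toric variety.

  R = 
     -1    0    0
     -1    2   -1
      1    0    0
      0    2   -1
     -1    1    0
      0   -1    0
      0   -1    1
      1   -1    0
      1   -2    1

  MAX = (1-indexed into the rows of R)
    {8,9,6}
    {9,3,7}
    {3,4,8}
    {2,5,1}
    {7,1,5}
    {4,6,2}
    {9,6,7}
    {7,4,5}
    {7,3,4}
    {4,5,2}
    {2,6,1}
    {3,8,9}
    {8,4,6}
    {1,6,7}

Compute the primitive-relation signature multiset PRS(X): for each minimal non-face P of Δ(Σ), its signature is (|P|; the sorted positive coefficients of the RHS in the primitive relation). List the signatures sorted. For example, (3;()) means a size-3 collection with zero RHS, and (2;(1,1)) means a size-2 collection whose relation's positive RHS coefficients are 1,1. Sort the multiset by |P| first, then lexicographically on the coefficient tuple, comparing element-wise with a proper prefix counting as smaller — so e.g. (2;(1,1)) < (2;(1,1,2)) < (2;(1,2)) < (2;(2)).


Minimal non-faces — 16 found among 9 rays, 14 max cones:

  P={1,3}:  v_{1} + v_{3} = 0 ; sig = (2;())
  P={2,9}:  v_{2} + v_{9} = 0 ; sig = (2;())
  P={5,8}:  v_{5} + v_{8} = 0 ; sig = (2;())
  P={1,4}:  v_{1} + v_{4} = v_{2} ; sig = (2;(1))
  P={1,8}:  v_{1} + v_{8} = v_{6} ; sig = (2;(1))
  P={2,3}:  v_{2} + v_{3} = v_{4} ; sig = (2;(1))
  P={2,7}:  v_{2} + v_{7} = v_{5} ; sig = (2;(1))
  P={3,6}:  v_{3} + v_{6} = v_{8} ; sig = (2;(1))
  P={4,9}:  v_{4} + v_{9} = v_{3} ; sig = (2;(1))
  P={5,6}:  v_{5} + v_{6} = v_{1} ; sig = (2;(1))
  P={5,9}:  v_{5} + v_{9} = v_{7} ; sig = (2;(1))
  P={7,8}:  v_{7} + v_{8} = v_{9} ; sig = (2;(1))
  P={1,9}:  v_{1} + v_{9} = v_{6} + v_{7} ; sig = (2;(1,1))
  P={2,8}:  v_{2} + v_{8} = v_{4} + v_{6} ; sig = (2;(1,1))
  P={3,5}:  v_{3} + v_{5} = v_{4} + v_{7} ; sig = (2;(1,1))
  P={4,6,7}:  v_{4} + v_{6} + v_{7} = 0 ; sig = (3;())

Sorted signature multiset PRS(X):
    (2;())
    (2;())
    (2;())
    (2;(1))
    (2;(1))
    (2;(1))
    (2;(1))
    (2;(1))
    (2;(1))
    (2;(1))
    (2;(1))
    (2;(1))
    (2;(1,1))
    (2;(1,1))
    (2;(1,1))
    (3;())


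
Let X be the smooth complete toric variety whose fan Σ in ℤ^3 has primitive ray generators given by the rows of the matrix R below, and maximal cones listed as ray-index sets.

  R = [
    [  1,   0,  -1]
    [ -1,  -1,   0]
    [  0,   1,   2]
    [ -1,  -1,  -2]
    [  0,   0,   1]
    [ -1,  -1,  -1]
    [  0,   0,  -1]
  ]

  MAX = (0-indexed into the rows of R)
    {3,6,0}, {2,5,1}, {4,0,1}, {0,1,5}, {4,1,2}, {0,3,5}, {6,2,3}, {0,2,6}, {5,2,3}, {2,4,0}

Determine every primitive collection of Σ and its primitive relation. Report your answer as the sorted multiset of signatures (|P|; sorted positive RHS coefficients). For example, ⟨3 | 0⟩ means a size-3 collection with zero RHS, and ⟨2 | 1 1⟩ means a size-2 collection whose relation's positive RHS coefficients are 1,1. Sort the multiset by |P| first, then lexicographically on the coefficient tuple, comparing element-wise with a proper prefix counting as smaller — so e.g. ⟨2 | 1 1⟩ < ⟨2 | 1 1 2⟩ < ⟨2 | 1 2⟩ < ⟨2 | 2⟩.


The 9 primitive collections of Σ (r=7, n=3):

  • {4,6}:  v_{4} + v_{6} = 0 ; sig = ⟨2 | 0⟩
  • {1,6}:  v_{1} + v_{6} = v_{5} ; sig = ⟨2 | 1⟩
  • {3,4}:  v_{3} + v_{4} = v_{5} ; sig = ⟨2 | 1⟩
  • {4,5}:  v_{4} + v_{5} = v_{1} ; sig = ⟨2 | 1⟩
  • {5,6}:  v_{5} + v_{6} = v_{3} ; sig = ⟨2 | 1⟩
  • {1,3}:  v_{1} + v_{3} = 2·v_{5} ; sig = ⟨2 | 2⟩
  • {0,2,5}:  v_{0} + v_{2} + v_{5} = 0 ; sig = ⟨3 | 0⟩
  • {0,1,2}:  v_{0} + v_{1} + v_{2} = v_{4} ; sig = ⟨3 | 1⟩
  • {0,2,3}:  v_{0} + v_{2} + v_{3} = v_{6} ; sig = ⟨3 | 1⟩

Sorted signature multiset PRS(X):
    |P|=2: 6 collections, coeffs (), (1), (1), (1), (1), (2)
    |P|=3: 3 collections, coeffs (), (1), (1)


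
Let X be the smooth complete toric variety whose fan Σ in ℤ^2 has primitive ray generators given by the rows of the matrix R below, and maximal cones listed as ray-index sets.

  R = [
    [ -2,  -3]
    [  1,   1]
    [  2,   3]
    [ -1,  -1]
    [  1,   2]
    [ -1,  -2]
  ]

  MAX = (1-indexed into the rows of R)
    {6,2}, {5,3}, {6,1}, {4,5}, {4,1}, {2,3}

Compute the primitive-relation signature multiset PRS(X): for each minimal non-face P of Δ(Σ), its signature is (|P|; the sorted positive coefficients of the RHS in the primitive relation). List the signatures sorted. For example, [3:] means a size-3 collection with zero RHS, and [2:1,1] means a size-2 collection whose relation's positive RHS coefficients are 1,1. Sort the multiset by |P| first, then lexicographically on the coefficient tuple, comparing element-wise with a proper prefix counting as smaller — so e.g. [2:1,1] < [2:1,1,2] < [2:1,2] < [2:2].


The 9 primitive collections of Σ (r=6, n=2):

  P = {1,3}:  v_{1} + v_{3} = 0 — sig = [2:]
  P = {2,4}:  v_{2} + v_{4} = 0 — sig = [2:]
  P = {5,6}:  v_{5} + v_{6} = 0 — sig = [2:]
  P = {1,2}:  v_{1} + v_{2} = v_{6} — sig = [2:1]
  P = {1,5}:  v_{1} + v_{5} = v_{4} — sig = [2:1]
  P = {2,5}:  v_{2} + v_{5} = v_{3} — sig = [2:1]
  P = {3,4}:  v_{3} + v_{4} = v_{5} — sig = [2:1]
  P = {3,6}:  v_{3} + v_{6} = v_{2} — sig = [2:1]
  P = {4,6}:  v_{4} + v_{6} = v_{1} — sig = [2:1]

so the primitive-relation signature multiset is
    |P|=2: 9 collections, coeffs (), (), (), (1), (1), (1), (1), (1), (1)
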